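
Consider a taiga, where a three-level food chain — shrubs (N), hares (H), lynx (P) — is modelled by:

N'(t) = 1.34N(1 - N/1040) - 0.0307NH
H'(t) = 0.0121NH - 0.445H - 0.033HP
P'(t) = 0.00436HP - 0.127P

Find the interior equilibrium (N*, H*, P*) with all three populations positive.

N* ≈ 346, H* ≈ 29.1, P* ≈ 113

From dP/dt = 0: 0.00436H* = 0.127, so H* = 29.1.
From dN/dt = 0: 1.34(1 - N*/1040) = 0.0307·29.1, giving N* = 1040·(1 - 0.667) = 346.
From dH/dt = 0: 0.0121·346 - 0.445 = 0.033P*, so P* = 3.74/0.033 = 113.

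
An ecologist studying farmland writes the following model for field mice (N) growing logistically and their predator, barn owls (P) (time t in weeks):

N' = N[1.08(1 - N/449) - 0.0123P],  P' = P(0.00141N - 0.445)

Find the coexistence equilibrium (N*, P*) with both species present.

N* ≈ 316, P* ≈ 26.1

From dP/dt = 0 with P > 0: 0.00141N* = 0.445, so N* = 316.
Substitute into dN/dt = 0: 1.08(1 - 316/449) = 0.0123P*.
The bracket is 0.297, giving P* = 0.321/0.0123 = 26.1.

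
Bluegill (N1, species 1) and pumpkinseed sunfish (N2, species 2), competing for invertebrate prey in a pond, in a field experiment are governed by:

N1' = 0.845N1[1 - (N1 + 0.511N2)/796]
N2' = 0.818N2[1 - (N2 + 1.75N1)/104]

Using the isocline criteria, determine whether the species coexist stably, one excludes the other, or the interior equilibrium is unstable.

Compare the nullcline intercepts: K1/α12 = 796/0.511 = 1560 > K2 = 104; K2/α21 = 104/1.75 = 59.4 < K1 = 796.
Since the inequalities point opposite ways, species 1 can invade but species 2 cannot.

species 1 excludes species 2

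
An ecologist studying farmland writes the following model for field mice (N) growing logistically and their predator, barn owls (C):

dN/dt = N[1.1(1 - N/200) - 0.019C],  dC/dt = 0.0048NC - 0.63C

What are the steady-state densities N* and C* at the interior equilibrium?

From dC/dt = 0 with C > 0: 0.0048N* = 0.63, so N* = 131.
Substitute into dN/dt = 0: 1.1(1 - 131/200) = 0.019C*.
The bracket is 0.344, giving C* = 0.378/0.019 = 19.9.

N* ≈ 131, C* ≈ 19.9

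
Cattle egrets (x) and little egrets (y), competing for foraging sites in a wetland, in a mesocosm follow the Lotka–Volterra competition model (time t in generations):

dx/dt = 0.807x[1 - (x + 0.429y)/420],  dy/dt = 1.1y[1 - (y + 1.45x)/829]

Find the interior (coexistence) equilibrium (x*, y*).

Setting both brackets to zero gives the nullclines x + 0.429y = 420 and 1.45x + y = 829.
Substituting y = 829 - 1.45x into the first: x(1 - 0.429·1.45) = 420 - 0.429·829.
So x* = 64.4/0.378 = 170, and then y* = 829 - 1.45·170 = 582.

x* ≈ 170, y* ≈ 582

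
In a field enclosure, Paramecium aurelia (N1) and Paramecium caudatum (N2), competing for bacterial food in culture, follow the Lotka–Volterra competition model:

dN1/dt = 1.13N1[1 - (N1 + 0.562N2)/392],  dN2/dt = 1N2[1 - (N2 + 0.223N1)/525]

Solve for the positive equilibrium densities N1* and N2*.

Setting both brackets to zero gives the nullclines N1 + 0.562N2 = 392 and 0.223N1 + N2 = 525.
Substituting N2 = 525 - 0.223N1 into the first: N1(1 - 0.562·0.223) = 392 - 0.562·525.
So N1* = 96.9/0.875 = 111, and then N2* = 525 - 0.223·111 = 500.

N1* ≈ 111, N2* ≈ 500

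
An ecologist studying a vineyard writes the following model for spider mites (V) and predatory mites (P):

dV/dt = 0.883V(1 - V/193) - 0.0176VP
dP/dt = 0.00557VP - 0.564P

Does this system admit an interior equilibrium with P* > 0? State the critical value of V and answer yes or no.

The predator equation gives dP/dt > 0 only when V > 0.564/0.00557 = 101.
Without the predator, V → K = 193. Since 193 > 101, the predator can invade and persist.

Threshold V = 101; K > 101, so yes, the predator persists.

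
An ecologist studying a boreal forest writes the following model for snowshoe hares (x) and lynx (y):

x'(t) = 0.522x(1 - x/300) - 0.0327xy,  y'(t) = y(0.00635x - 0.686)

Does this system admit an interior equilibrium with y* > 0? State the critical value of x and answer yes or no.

The predator equation gives dy/dt > 0 only when x > 0.686/0.00635 = 108.
Without the predator, x → K = 300. Since 300 > 108, the predator can invade and persist.

Threshold x = 108; K > 108, so yes, the predator persists.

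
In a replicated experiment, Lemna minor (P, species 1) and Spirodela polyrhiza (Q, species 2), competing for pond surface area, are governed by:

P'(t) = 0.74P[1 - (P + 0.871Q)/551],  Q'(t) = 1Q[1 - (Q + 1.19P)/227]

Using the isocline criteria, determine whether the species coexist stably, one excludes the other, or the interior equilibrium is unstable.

species 1 excludes species 2

Compare the nullcline intercepts: K1/α12 = 551/0.871 = 633 > K2 = 227; K2/α21 = 227/1.19 = 191 < K1 = 551.
Since the inequalities point opposite ways, species 1 can invade but species 2 cannot.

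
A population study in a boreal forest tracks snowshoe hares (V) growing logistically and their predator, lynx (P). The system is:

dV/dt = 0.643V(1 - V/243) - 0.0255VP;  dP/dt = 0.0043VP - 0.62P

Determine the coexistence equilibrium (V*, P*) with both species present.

V* ≈ 144, P* ≈ 10.3

From dP/dt = 0 with P > 0: 0.0043V* = 0.62, so V* = 144.
Substitute into dV/dt = 0: 0.643(1 - 144/243) = 0.0255P*.
The bracket is 0.407, giving P* = 0.261/0.0255 = 10.3.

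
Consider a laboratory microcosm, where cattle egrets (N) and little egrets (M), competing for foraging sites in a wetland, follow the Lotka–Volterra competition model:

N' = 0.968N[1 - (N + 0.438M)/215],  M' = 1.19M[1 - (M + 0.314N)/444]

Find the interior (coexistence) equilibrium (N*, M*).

N* ≈ 23.8, M* ≈ 437

Setting both brackets to zero gives the nullclines N + 0.438M = 215 and 0.314N + M = 444.
Substituting M = 444 - 0.314N into the first: N(1 - 0.438·0.314) = 215 - 0.438·444.
So N* = 20.5/0.862 = 23.8, and then M* = 444 - 0.314·23.8 = 437.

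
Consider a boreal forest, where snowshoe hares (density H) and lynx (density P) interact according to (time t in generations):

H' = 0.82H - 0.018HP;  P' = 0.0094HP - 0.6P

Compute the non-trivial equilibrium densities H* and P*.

H* ≈ 63.8, P* ≈ 45.6

Set dP/dt = 0 with P > 0: 0.0094H - 0.6 = 0, so H* = 0.6/0.0094 = 63.8.
Set dH/dt = 0 with H > 0: 0.82 - 0.018P = 0, so P* = 0.82/0.018 = 45.6.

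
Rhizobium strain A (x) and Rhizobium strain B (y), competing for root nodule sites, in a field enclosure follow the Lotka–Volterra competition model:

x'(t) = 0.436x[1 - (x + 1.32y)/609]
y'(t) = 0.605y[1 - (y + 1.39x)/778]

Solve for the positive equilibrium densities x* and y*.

x* ≈ 501, y* ≈ 82.1

Setting both brackets to zero gives the nullclines x + 1.32y = 609 and 1.39x + y = 778.
Substituting y = 778 - 1.39x into the first: x(1 - 1.32·1.39) = 609 - 1.32·778.
So x* = -418/-0.835 = 501, and then y* = 778 - 1.39·501 = 82.1.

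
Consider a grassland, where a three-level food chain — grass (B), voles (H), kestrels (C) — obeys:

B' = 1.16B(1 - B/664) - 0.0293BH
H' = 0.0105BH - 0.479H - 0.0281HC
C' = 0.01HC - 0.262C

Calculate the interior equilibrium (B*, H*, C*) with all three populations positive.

From dC/dt = 0: 0.01H* = 0.262, so H* = 26.2.
From dB/dt = 0: 1.16(1 - B*/664) = 0.0293·26.2, giving B* = 664·(1 - 0.662) = 225.
From dH/dt = 0: 0.0105·225 - 0.479 = 0.0281C*, so C* = 1.88/0.0281 = 66.9.

B* ≈ 225, H* ≈ 26.2, C* ≈ 66.9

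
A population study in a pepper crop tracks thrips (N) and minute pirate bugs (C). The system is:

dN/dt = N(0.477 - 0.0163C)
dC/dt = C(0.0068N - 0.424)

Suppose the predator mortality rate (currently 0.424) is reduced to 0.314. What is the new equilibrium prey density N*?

N* ≈ 46.2

At the interior fixed point, setting dC/dt = 0 with C > 0 fixes N* = (predator death rate)/(NC coefficient) — independent of the other coefficients.
With the change, N* = 0.314/0.0068 = 46.2; it falls from 62.4.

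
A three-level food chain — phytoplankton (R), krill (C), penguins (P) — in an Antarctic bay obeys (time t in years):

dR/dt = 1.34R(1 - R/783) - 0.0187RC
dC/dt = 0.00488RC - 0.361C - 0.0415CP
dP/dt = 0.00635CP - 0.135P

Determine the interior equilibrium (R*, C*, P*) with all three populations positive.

From dP/dt = 0: 0.00635C* = 0.135, so C* = 21.3.
From dR/dt = 0: 1.34(1 - R*/783) = 0.0187·21.3, giving R* = 783·(1 - 0.297) = 551.
From dC/dt = 0: 0.00488·551 - 0.361 = 0.0415P*, so P* = 2.33/0.0415 = 56.1.

R* ≈ 551, C* ≈ 21.3, P* ≈ 56.1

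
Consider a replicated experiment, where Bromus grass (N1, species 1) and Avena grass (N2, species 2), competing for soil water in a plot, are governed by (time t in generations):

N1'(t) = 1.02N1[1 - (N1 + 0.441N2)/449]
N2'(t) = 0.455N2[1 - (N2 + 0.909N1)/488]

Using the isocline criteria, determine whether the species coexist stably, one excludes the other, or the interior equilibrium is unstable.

stable coexistence

Compare the nullcline intercepts: K1/α12 = 449/0.441 = 1020 > K2 = 488; K2/α21 = 488/0.909 = 537 > K1 = 449.
Since both inequalities hold, each species can invade when rare, so the interior equilibrium is stable.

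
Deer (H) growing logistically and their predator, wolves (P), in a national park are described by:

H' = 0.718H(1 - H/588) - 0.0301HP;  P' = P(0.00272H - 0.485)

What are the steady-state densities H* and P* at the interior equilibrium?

From dP/dt = 0 with P > 0: 0.00272H* = 0.485, so H* = 178.
Substitute into dH/dt = 0: 0.718(1 - 178/588) = 0.0301P*.
The bracket is 0.697, giving P* = 0.5/0.0301 = 16.6.

H* ≈ 178, P* ≈ 16.6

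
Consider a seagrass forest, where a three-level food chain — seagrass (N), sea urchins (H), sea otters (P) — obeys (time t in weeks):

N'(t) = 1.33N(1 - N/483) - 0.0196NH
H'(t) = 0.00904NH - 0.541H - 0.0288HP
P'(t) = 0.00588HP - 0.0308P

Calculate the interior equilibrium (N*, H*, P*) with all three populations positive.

From dP/dt = 0: 0.00588H* = 0.0308, so H* = 5.24.
From dN/dt = 0: 1.33(1 - N*/483) = 0.0196·5.24, giving N* = 483·(1 - 0.0772) = 446.
From dH/dt = 0: 0.00904·446 - 0.541 = 0.0288P*, so P* = 3.49/0.0288 = 121.

N* ≈ 446, H* ≈ 5.24, P* ≈ 121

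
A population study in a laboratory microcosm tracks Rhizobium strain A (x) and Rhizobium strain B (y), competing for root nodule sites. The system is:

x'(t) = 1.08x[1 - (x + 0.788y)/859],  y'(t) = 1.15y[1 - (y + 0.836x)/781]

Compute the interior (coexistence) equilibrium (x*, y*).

Setting both brackets to zero gives the nullclines x + 0.788y = 859 and 0.836x + y = 781.
Substituting y = 781 - 0.836x into the first: x(1 - 0.788·0.836) = 859 - 0.788·781.
So x* = 244/0.341 = 714, and then y* = 781 - 0.836·714 = 184.

x* ≈ 714, y* ≈ 184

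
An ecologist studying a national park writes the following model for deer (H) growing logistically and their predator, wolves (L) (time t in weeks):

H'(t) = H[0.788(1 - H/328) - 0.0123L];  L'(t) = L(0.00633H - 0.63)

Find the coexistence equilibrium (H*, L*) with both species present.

From dL/dt = 0 with L > 0: 0.00633H* = 0.63, so H* = 99.5.
Substitute into dH/dt = 0: 0.788(1 - 99.5/328) = 0.0123L*.
The bracket is 0.697, giving L* = 0.549/0.0123 = 44.6.

H* ≈ 99.5, L* ≈ 44.6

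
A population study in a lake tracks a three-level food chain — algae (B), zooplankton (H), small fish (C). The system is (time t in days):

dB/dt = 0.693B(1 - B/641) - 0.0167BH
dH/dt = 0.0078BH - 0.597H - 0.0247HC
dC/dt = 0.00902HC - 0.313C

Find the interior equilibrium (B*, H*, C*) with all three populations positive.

From dC/dt = 0: 0.00902H* = 0.313, so H* = 34.7.
From dB/dt = 0: 0.693(1 - B*/641) = 0.0167·34.7, giving B* = 641·(1 - 0.836) = 105.
From dH/dt = 0: 0.0078·105 - 0.597 = 0.0247C*, so C* = 0.222/0.0247 = 8.98.

B* ≈ 105, H* ≈ 34.7, C* ≈ 8.98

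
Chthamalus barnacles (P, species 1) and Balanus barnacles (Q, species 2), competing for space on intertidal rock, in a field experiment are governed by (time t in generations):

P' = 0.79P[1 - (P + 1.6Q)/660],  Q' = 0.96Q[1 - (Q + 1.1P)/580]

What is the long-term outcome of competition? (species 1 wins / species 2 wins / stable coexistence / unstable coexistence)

unstable coexistence (outcome depends on initial conditions)

Compare the nullcline intercepts: K1/α12 = 660/1.6 = 412 < K2 = 580; K2/α21 = 580/1.1 = 527 < K1 = 660.
Since both are reversed, neither can invade when rare; the interior point is a saddle.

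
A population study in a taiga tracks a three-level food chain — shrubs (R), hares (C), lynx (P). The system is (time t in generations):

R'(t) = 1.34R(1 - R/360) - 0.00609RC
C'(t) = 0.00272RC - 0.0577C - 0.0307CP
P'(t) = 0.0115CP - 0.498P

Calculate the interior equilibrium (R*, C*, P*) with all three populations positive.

From dP/dt = 0: 0.0115C* = 0.498, so C* = 43.3.
From dR/dt = 0: 1.34(1 - R*/360) = 0.00609·43.3, giving R* = 360·(1 - 0.197) = 289.
From dC/dt = 0: 0.00272·289 - 0.0577 = 0.0307P*, so P* = 0.729/0.0307 = 23.7.

R* ≈ 289, C* ≈ 43.3, P* ≈ 23.7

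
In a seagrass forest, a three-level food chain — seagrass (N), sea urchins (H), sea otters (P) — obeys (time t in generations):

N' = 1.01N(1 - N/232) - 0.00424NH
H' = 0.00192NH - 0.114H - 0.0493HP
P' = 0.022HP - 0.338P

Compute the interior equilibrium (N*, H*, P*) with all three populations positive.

N* ≈ 217, H* ≈ 15.4, P* ≈ 6.14

From dP/dt = 0: 0.022H* = 0.338, so H* = 15.4.
From dN/dt = 0: 1.01(1 - N*/232) = 0.00424·15.4, giving N* = 232·(1 - 0.0645) = 217.
From dH/dt = 0: 0.00192·217 - 0.114 = 0.0493P*, so P* = 0.303/0.0493 = 6.14.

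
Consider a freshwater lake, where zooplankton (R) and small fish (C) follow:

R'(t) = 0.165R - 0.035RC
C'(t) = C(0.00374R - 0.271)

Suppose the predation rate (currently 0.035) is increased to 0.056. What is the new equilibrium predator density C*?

At the interior fixed point, setting dR/dt = 0 with R > 0 fixes C* = (prey growth rate)/(RC coefficient) — independent of the other coefficients.
With the change, C* = 0.165/0.056 = 2.95; it falls from 4.71.

C* ≈ 2.95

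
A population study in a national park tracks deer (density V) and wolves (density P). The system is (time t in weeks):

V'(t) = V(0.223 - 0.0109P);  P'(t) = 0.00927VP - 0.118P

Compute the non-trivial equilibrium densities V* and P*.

Set dP/dt = 0 with P > 0: 0.00927V - 0.118 = 0, so V* = 0.118/0.00927 = 12.7.
Set dV/dt = 0 with V > 0: 0.223 - 0.0109P = 0, so P* = 0.223/0.0109 = 20.5.

V* ≈ 12.7, P* ≈ 20.5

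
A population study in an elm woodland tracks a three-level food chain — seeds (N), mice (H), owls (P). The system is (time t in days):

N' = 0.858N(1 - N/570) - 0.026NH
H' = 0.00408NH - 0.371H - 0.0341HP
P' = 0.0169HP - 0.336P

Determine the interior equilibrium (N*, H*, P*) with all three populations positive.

From dP/dt = 0: 0.0169H* = 0.336, so H* = 19.9.
From dN/dt = 0: 0.858(1 - N*/570) = 0.026·19.9, giving N* = 570·(1 - 0.602) = 227.
From dH/dt = 0: 0.00408·227 - 0.371 = 0.0341P*, so P* = 0.553/0.0341 = 16.2.

N* ≈ 227, H* ≈ 19.9, P* ≈ 16.2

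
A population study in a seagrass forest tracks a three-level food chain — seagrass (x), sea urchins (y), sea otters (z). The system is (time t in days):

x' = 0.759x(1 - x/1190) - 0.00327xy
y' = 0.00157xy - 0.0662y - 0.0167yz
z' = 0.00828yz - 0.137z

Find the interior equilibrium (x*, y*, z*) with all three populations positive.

x* ≈ 1110, y* ≈ 16.5, z* ≈ 99.9

From dz/dt = 0: 0.00828y* = 0.137, so y* = 16.5.
From dx/dt = 0: 0.759(1 - x*/1190) = 0.00327·16.5, giving x* = 1190·(1 - 0.0713) = 1110.
From dy/dt = 0: 0.00157·1110 - 0.0662 = 0.0167z*, so z* = 1.67/0.0167 = 99.9.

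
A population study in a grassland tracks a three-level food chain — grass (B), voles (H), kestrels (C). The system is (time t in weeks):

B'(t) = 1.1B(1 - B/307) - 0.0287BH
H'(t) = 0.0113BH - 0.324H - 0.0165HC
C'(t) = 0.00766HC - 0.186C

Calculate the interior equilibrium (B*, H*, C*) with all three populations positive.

From dC/dt = 0: 0.00766H* = 0.186, so H* = 24.3.
From dB/dt = 0: 1.1(1 - B*/307) = 0.0287·24.3, giving B* = 307·(1 - 0.634) = 113.
From dH/dt = 0: 0.0113·113 - 0.324 = 0.0165C*, so C* = 0.947/0.0165 = 57.4.

B* ≈ 113, H* ≈ 24.3, C* ≈ 57.4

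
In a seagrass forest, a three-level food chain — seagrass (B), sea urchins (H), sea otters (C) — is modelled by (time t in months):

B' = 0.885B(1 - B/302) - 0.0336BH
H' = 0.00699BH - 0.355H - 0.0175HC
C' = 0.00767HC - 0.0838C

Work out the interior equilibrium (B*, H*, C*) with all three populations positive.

From dC/dt = 0: 0.00767H* = 0.0838, so H* = 10.9.
From dB/dt = 0: 0.885(1 - B*/302) = 0.0336·10.9, giving B* = 302·(1 - 0.415) = 177.
From dH/dt = 0: 0.00699·177 - 0.355 = 0.0175C*, so C* = 0.88/0.0175 = 50.3.

B* ≈ 177, H* ≈ 10.9, C* ≈ 50.3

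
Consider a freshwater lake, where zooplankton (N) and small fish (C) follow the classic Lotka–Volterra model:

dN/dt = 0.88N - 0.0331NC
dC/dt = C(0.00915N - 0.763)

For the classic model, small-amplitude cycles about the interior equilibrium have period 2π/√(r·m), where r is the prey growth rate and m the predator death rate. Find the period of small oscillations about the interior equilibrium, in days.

Here r = 0.88 and m = 0.763, so r·m = 0.671.
ω = √0.671 = 0.819 per day, hence T = 2π/ω ≈ 7.67 days.

T ≈ 7.67 days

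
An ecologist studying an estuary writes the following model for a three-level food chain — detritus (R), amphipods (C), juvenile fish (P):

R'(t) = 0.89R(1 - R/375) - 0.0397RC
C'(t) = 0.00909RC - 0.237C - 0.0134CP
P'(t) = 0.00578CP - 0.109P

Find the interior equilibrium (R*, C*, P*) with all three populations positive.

R* ≈ 59.6, C* ≈ 18.9, P* ≈ 22.7

From dP/dt = 0: 0.00578C* = 0.109, so C* = 18.9.
From dR/dt = 0: 0.89(1 - R*/375) = 0.0397·18.9, giving R* = 375·(1 - 0.841) = 59.6.
From dC/dt = 0: 0.00909·59.6 - 0.237 = 0.0134P*, so P* = 0.304/0.0134 = 22.7.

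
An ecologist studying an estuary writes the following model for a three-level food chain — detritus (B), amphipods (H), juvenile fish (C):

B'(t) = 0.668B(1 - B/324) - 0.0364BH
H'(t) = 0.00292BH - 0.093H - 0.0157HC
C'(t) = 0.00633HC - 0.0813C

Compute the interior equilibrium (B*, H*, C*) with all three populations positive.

From dC/dt = 0: 0.00633H* = 0.0813, so H* = 12.8.
From dB/dt = 0: 0.668(1 - B*/324) = 0.0364·12.8, giving B* = 324·(1 - 0.7) = 97.2.
From dH/dt = 0: 0.00292·97.2 - 0.093 = 0.0157C*, so C* = 0.191/0.0157 = 12.2.

B* ≈ 97.2, H* ≈ 12.8, C* ≈ 12.2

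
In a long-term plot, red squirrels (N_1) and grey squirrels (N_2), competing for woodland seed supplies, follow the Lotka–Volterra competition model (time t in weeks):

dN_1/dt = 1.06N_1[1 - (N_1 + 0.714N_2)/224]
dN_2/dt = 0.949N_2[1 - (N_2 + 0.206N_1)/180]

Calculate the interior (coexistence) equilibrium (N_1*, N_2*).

N_1* ≈ 112, N_2* ≈ 157

Setting both brackets to zero gives the nullclines N_1 + 0.714N_2 = 224 and 0.206N_1 + N_2 = 180.
Substituting N_2 = 180 - 0.206N_1 into the first: N_1(1 - 0.714·0.206) = 224 - 0.714·180.
So N_1* = 95.5/0.853 = 112, and then N_2* = 180 - 0.206·112 = 157.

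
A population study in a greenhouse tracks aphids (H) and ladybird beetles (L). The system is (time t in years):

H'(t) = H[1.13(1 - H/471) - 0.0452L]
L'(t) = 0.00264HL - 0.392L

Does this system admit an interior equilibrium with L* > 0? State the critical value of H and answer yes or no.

Threshold H = 148; K > 148, so yes, the predator persists.

The predator equation gives dL/dt > 0 only when H > 0.392/0.00264 = 148.
Without the predator, H → K = 471. Since 471 > 148, the predator can invade and persist.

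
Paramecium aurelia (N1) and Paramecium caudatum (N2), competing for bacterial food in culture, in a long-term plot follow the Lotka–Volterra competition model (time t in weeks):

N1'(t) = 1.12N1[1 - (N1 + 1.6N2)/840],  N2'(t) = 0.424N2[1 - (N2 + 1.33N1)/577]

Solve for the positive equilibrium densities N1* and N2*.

N1* ≈ 73.8, N2* ≈ 479

Setting both brackets to zero gives the nullclines N1 + 1.6N2 = 840 and 1.33N1 + N2 = 577.
Substituting N2 = 577 - 1.33N1 into the first: N1(1 - 1.6·1.33) = 840 - 1.6·577.
So N1* = -83.2/-1.13 = 73.8, and then N2* = 577 - 1.33·73.8 = 479.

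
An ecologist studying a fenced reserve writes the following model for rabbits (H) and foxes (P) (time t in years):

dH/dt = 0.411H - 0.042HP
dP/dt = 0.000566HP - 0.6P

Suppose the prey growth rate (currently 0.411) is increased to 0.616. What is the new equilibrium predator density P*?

At the interior fixed point, setting dH/dt = 0 with H > 0 fixes P* = (prey growth rate)/(HP coefficient) — independent of the other coefficients.
With the change, P* = 0.616/0.042 = 14.7; it rises from 9.79.

P* ≈ 14.7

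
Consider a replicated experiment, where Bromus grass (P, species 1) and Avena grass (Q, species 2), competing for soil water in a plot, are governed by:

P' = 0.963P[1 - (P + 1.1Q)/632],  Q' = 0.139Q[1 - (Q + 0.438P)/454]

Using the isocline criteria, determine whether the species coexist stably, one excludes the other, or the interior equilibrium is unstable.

stable coexistence

Compare the nullcline intercepts: K1/α12 = 632/1.1 = 575 > K2 = 454; K2/α21 = 454/0.438 = 1040 > K1 = 632.
Since both inequalities hold, each species can invade when rare, so the interior equilibrium is stable.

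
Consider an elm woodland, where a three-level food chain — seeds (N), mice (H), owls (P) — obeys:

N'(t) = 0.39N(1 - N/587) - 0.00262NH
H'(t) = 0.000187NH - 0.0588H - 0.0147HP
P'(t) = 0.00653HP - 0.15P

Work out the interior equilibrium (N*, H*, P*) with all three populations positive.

From dP/dt = 0: 0.00653H* = 0.15, so H* = 23.
From dN/dt = 0: 0.39(1 - N*/587) = 0.00262·23, giving N* = 587·(1 - 0.154) = 496.
From dH/dt = 0: 0.000187·496 - 0.0588 = 0.0147P*, so P* = 0.034/0.0147 = 2.31.

N* ≈ 496, H* ≈ 23, P* ≈ 2.31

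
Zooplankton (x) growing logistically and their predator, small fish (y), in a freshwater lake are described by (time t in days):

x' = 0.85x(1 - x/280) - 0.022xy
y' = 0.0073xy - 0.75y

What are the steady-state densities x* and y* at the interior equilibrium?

From dy/dt = 0 with y > 0: 0.0073x* = 0.75, so x* = 103.
Substitute into dx/dt = 0: 0.85(1 - 103/280) = 0.022y*.
The bracket is 0.633, giving y* = 0.538/0.022 = 24.5.

x* ≈ 103, y* ≈ 24.5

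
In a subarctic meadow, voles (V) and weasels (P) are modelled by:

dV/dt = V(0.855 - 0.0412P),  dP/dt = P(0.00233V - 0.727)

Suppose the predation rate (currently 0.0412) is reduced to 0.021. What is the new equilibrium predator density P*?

At the interior fixed point, setting dV/dt = 0 with V > 0 fixes P* = (prey growth rate)/(VP coefficient) — independent of the other coefficients.
With the change, P* = 0.855/0.021 = 40.7; it rises from 20.8.

P* ≈ 40.7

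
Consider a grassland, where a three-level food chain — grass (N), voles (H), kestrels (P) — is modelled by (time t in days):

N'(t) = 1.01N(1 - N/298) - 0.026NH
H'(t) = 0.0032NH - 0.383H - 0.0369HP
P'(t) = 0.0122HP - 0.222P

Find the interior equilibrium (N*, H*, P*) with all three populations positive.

N* ≈ 158, H* ≈ 18.2, P* ≈ 3.36

From dP/dt = 0: 0.0122H* = 0.222, so H* = 18.2.
From dN/dt = 0: 1.01(1 - N*/298) = 0.026·18.2, giving N* = 298·(1 - 0.468) = 158.
From dH/dt = 0: 0.0032·158 - 0.383 = 0.0369P*, so P* = 0.124/0.0369 = 3.36.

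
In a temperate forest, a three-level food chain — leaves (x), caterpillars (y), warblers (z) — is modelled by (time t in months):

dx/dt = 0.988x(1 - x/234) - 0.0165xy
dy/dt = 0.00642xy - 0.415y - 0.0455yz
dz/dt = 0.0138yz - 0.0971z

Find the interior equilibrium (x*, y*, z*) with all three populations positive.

x* ≈ 207, y* ≈ 7.04, z* ≈ 20

From dz/dt = 0: 0.0138y* = 0.0971, so y* = 7.04.
From dx/dt = 0: 0.988(1 - x*/234) = 0.0165·7.04, giving x* = 234·(1 - 0.118) = 207.
From dy/dt = 0: 0.00642·207 - 0.415 = 0.0455z*, so z* = 0.911/0.0455 = 20.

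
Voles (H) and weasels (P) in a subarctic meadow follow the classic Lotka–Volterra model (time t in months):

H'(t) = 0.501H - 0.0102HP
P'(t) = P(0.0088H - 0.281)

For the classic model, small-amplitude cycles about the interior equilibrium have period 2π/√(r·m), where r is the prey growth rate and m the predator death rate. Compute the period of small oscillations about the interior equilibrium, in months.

Here r = 0.501 and m = 0.281, so r·m = 0.141.
ω = √0.141 = 0.375 per month, hence T = 2π/ω ≈ 16.7 months.

T ≈ 16.7 months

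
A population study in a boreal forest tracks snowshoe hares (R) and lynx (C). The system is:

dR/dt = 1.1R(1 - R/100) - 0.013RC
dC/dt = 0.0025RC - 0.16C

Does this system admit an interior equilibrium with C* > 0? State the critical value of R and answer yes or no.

The predator equation gives dC/dt > 0 only when R > 0.16/0.0025 = 64.
Without the predator, R → K = 100. Since 100 > 64, the predator can invade and persist.

Threshold R = 64; K > 64, so yes, the predator persists.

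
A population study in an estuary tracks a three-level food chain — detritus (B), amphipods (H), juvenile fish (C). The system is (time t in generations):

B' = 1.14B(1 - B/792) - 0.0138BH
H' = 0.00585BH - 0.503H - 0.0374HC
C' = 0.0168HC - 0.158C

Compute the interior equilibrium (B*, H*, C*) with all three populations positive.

From dC/dt = 0: 0.0168H* = 0.158, so H* = 9.4.
From dB/dt = 0: 1.14(1 - B*/792) = 0.0138·9.4, giving B* = 792·(1 - 0.114) = 702.
From dH/dt = 0: 0.00585·702 - 0.503 = 0.0374C*, so C* = 3.6/0.0374 = 96.3.

B* ≈ 702, H* ≈ 9.4, C* ≈ 96.3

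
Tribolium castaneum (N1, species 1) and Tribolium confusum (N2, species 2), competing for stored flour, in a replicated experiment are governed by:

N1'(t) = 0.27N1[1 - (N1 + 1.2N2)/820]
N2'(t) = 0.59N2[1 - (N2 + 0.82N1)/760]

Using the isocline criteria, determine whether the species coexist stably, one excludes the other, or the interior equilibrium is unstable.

species 2 excludes species 1

Compare the nullcline intercepts: K1/α12 = 820/1.2 = 683 < K2 = 760; K2/α21 = 760/0.82 = 927 > K1 = 820.
Since the inequalities point opposite ways, species 2 can invade but species 1 cannot.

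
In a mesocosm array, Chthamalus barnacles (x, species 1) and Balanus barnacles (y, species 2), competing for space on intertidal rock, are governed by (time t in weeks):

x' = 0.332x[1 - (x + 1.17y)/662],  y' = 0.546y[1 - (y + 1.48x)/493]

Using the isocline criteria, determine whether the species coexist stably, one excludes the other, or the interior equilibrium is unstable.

species 1 excludes species 2

Compare the nullcline intercepts: K1/α12 = 662/1.17 = 566 > K2 = 493; K2/α21 = 493/1.48 = 333 < K1 = 662.
Since the inequalities point opposite ways, species 1 can invade but species 2 cannot.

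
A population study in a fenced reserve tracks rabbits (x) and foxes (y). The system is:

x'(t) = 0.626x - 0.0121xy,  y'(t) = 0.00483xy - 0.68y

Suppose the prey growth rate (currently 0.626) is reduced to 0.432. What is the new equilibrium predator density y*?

At the interior fixed point, setting dx/dt = 0 with x > 0 fixes y* = (prey growth rate)/(xy coefficient) — independent of the other coefficients.
With the change, y* = 0.432/0.0121 = 35.7; it falls from 51.7.

y* ≈ 35.7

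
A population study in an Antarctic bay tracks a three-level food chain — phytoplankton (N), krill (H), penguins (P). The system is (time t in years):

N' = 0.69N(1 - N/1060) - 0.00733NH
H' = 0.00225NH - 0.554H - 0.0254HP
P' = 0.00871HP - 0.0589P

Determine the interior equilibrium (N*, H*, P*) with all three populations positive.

N* ≈ 984, H* ≈ 6.76, P* ≈ 65.3

From dP/dt = 0: 0.00871H* = 0.0589, so H* = 6.76.
From dN/dt = 0: 0.69(1 - N*/1060) = 0.00733·6.76, giving N* = 1060·(1 - 0.0718) = 984.
From dH/dt = 0: 0.00225·984 - 0.554 = 0.0254P*, so P* = 1.66/0.0254 = 65.3.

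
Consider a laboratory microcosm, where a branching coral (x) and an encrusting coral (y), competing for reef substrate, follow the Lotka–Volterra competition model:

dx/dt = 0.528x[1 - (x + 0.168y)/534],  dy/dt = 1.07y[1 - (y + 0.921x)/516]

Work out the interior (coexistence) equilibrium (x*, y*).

x* ≈ 529, y* ≈ 28.6

Setting both brackets to zero gives the nullclines x + 0.168y = 534 and 0.921x + y = 516.
Substituting y = 516 - 0.921x into the first: x(1 - 0.168·0.921) = 534 - 0.168·516.
So x* = 447/0.845 = 529, and then y* = 516 - 0.921·529 = 28.6.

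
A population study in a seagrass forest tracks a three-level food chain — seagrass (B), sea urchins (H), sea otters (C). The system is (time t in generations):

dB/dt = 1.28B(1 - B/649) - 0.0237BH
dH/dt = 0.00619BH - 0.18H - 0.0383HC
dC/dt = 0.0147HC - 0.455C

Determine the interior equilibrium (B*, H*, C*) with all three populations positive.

From dC/dt = 0: 0.0147H* = 0.455, so H* = 31.
From dB/dt = 0: 1.28(1 - B*/649) = 0.0237·31, giving B* = 649·(1 - 0.573) = 277.
From dH/dt = 0: 0.00619·277 - 0.18 = 0.0383C*, so C* = 1.53/0.0383 = 40.1.

B* ≈ 277, H* ≈ 31, C* ≈ 40.1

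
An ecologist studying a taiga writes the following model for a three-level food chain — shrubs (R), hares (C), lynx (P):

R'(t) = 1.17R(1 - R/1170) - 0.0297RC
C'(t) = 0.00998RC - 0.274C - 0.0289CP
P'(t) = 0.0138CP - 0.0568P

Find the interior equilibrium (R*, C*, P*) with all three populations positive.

From dP/dt = 0: 0.0138C* = 0.0568, so C* = 4.12.
From dR/dt = 0: 1.17(1 - R*/1170) = 0.0297·4.12, giving R* = 1170·(1 - 0.104) = 1050.
From dC/dt = 0: 0.00998·1050 - 0.274 = 0.0289P*, so P* = 10.2/0.0289 = 352.

R* ≈ 1050, C* ≈ 4.12, P* ≈ 352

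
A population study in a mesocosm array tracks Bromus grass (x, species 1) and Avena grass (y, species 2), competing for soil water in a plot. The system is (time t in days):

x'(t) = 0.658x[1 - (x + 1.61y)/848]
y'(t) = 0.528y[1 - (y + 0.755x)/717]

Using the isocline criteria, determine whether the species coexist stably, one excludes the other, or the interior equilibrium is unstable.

species 2 excludes species 1

Compare the nullcline intercepts: K1/α12 = 848/1.61 = 527 < K2 = 717; K2/α21 = 717/0.755 = 950 > K1 = 848.
Since the inequalities point opposite ways, species 2 can invade but species 1 cannot.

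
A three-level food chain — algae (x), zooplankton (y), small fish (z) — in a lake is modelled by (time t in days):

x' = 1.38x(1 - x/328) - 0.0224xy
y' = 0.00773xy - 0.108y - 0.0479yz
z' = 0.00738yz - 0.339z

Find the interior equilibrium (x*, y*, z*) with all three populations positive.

From dz/dt = 0: 0.00738y* = 0.339, so y* = 45.9.
From dx/dt = 0: 1.38(1 - x*/328) = 0.0224·45.9, giving x* = 328·(1 - 0.746) = 83.4.
From dy/dt = 0: 0.00773·83.4 - 0.108 = 0.0479z*, so z* = 0.537/0.0479 = 11.2.

x* ≈ 83.4, y* ≈ 45.9, z* ≈ 11.2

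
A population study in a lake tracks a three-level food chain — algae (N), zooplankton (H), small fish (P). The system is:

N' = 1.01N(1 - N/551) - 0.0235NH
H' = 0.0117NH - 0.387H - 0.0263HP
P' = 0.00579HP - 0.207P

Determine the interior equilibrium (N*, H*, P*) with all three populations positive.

From dP/dt = 0: 0.00579H* = 0.207, so H* = 35.8.
From dN/dt = 0: 1.01(1 - N*/551) = 0.0235·35.8, giving N* = 551·(1 - 0.832) = 92.7.
From dH/dt = 0: 0.0117·92.7 - 0.387 = 0.0263P*, so P* = 0.697/0.0263 = 26.5.

N* ≈ 92.7, H* ≈ 35.8, P* ≈ 26.5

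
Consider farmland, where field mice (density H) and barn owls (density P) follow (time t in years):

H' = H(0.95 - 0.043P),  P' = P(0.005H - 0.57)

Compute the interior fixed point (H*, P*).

Set dP/dt = 0 with P > 0: 0.005H - 0.57 = 0, so H* = 0.57/0.005 = 114.
Set dH/dt = 0 with H > 0: 0.95 - 0.043P = 0, so P* = 0.95/0.043 = 22.1.

H* ≈ 114, P* ≈ 22.1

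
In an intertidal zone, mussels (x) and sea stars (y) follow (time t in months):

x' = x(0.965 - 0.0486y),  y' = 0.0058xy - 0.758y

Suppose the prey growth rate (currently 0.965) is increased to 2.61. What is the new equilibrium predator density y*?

y* ≈ 53.7

At the interior fixed point, setting dx/dt = 0 with x > 0 fixes y* = (prey growth rate)/(xy coefficient) — independent of the other coefficients.
With the change, y* = 2.61/0.0486 = 53.7; it rises from 19.9.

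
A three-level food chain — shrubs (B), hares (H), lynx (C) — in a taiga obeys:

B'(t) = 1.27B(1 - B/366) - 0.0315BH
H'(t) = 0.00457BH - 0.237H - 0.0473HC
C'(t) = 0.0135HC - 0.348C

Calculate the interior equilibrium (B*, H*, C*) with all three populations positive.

From dC/dt = 0: 0.0135H* = 0.348, so H* = 25.8.
From dB/dt = 0: 1.27(1 - B*/366) = 0.0315·25.8, giving B* = 366·(1 - 0.639) = 132.
From dH/dt = 0: 0.00457·132 - 0.237 = 0.0473C*, so C* = 0.366/0.0473 = 7.74.

B* ≈ 132, H* ≈ 25.8, C* ≈ 7.74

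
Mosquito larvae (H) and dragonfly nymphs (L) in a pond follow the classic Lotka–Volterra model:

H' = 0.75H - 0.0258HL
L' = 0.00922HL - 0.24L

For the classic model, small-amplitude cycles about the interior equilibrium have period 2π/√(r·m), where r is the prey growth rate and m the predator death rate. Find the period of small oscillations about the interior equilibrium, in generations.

T ≈ 14.8 generations

Here r = 0.75 and m = 0.24, so r·m = 0.18.
ω = √0.18 = 0.424 per generation, hence T = 2π/ω ≈ 14.8 generations.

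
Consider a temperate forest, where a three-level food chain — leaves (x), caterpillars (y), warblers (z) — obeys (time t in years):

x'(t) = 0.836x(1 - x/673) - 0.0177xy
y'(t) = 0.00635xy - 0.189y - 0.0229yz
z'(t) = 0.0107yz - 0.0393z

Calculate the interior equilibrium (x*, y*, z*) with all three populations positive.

x* ≈ 621, y* ≈ 3.67, z* ≈ 164

From dz/dt = 0: 0.0107y* = 0.0393, so y* = 3.67.
From dx/dt = 0: 0.836(1 - x*/673) = 0.0177·3.67, giving x* = 673·(1 - 0.0778) = 621.
From dy/dt = 0: 0.00635·621 - 0.189 = 0.0229z*, so z* = 3.75/0.0229 = 164.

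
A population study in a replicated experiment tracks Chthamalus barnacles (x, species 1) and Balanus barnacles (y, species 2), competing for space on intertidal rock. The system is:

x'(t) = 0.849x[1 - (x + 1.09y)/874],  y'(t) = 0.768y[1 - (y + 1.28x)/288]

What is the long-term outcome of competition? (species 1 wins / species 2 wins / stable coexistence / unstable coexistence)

Compare the nullcline intercepts: K1/α12 = 874/1.09 = 802 > K2 = 288; K2/α21 = 288/1.28 = 225 < K1 = 874.
Since the inequalities point opposite ways, species 1 can invade but species 2 cannot.

species 1 excludes species 2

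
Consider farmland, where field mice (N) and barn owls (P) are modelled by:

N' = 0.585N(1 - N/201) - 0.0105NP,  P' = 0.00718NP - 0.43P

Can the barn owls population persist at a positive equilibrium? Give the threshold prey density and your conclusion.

The predator equation gives dP/dt > 0 only when N > 0.43/0.00718 = 59.9.
Without the predator, N → K = 201. Since 201 > 59.9, the predator can invade and persist.

Threshold N = 59.9; K > 59.9, so yes, the predator persists.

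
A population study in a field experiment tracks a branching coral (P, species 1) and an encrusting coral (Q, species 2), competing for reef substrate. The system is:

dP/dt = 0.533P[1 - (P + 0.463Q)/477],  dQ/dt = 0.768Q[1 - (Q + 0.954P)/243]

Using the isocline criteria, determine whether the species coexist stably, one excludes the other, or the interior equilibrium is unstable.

Compare the nullcline intercepts: K1/α12 = 477/0.463 = 1030 > K2 = 243; K2/α21 = 243/0.954 = 255 < K1 = 477.
Since the inequalities point opposite ways, species 1 can invade but species 2 cannot.

species 1 excludes species 2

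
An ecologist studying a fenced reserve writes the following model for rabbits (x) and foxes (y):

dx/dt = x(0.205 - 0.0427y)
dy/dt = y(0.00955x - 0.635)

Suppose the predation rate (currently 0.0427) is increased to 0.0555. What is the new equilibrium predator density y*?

y* ≈ 3.69

At the interior fixed point, setting dx/dt = 0 with x > 0 fixes y* = (prey growth rate)/(xy coefficient) — independent of the other coefficients.
With the change, y* = 0.205/0.0555 = 3.69; it falls from 4.8.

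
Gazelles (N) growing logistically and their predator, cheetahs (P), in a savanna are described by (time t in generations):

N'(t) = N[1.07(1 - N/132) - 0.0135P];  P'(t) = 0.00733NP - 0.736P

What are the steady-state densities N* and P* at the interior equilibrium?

N* ≈ 100, P* ≈ 19

From dP/dt = 0 with P > 0: 0.00733N* = 0.736, so N* = 100.
Substitute into dN/dt = 0: 1.07(1 - 100/132) = 0.0135P*.
The bracket is 0.239, giving P* = 0.256/0.0135 = 19.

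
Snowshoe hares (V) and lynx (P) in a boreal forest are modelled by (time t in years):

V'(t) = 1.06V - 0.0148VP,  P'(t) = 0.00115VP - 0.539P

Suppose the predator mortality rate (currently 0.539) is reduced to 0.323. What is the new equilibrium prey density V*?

At the interior fixed point, setting dP/dt = 0 with P > 0 fixes V* = (predator death rate)/(VP coefficient) — independent of the other coefficients.
With the change, V* = 0.323/0.00115 = 281; it falls from 469.

V* ≈ 281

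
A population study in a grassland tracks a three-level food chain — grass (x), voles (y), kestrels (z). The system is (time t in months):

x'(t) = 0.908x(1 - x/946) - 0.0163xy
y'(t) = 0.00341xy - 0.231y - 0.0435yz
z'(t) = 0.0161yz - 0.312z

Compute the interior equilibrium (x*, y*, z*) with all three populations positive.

x* ≈ 617, y* ≈ 19.4, z* ≈ 43

From dz/dt = 0: 0.0161y* = 0.312, so y* = 19.4.
From dx/dt = 0: 0.908(1 - x*/946) = 0.0163·19.4, giving x* = 946·(1 - 0.348) = 617.
From dy/dt = 0: 0.00341·617 - 0.231 = 0.0435z*, so z* = 1.87/0.0435 = 43.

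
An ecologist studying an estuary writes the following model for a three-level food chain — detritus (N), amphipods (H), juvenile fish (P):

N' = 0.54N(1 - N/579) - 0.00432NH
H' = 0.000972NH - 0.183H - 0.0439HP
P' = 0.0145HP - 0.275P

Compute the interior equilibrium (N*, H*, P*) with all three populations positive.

N* ≈ 491, H* ≈ 19, P* ≈ 6.71

From dP/dt = 0: 0.0145H* = 0.275, so H* = 19.
From dN/dt = 0: 0.54(1 - N*/579) = 0.00432·19, giving N* = 579·(1 - 0.152) = 491.
From dH/dt = 0: 0.000972·491 - 0.183 = 0.0439P*, so P* = 0.294/0.0439 = 6.71.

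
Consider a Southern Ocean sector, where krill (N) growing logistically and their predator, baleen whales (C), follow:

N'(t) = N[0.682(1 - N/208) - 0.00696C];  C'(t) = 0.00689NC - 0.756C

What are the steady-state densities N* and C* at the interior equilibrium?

From dC/dt = 0 with C > 0: 0.00689N* = 0.756, so N* = 110.
Substitute into dN/dt = 0: 0.682(1 - 110/208) = 0.00696C*.
The bracket is 0.472, giving C* = 0.322/0.00696 = 46.3.

N* ≈ 110, C* ≈ 46.3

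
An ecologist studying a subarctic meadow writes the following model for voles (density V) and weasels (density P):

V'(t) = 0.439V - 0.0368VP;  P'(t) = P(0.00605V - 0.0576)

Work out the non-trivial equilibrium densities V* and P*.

V* ≈ 9.52, P* ≈ 11.9

Set dP/dt = 0 with P > 0: 0.00605V - 0.0576 = 0, so V* = 0.0576/0.00605 = 9.52.
Set dV/dt = 0 with V > 0: 0.439 - 0.0368P = 0, so P* = 0.439/0.0368 = 11.9.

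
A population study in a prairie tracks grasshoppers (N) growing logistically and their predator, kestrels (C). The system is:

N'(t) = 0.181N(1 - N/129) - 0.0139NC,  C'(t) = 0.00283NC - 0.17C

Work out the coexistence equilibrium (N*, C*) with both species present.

From dC/dt = 0 with C > 0: 0.00283N* = 0.17, so N* = 60.1.
Substitute into dN/dt = 0: 0.181(1 - 60.1/129) = 0.0139C*.
The bracket is 0.534, giving C* = 0.0967/0.0139 = 6.96.

N* ≈ 60.1, C* ≈ 6.96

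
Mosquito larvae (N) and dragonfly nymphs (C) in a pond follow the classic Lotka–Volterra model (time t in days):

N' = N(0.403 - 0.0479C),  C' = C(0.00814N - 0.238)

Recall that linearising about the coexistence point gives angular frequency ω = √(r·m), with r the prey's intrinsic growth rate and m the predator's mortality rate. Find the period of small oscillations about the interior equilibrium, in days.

T ≈ 20.3 days

Here r = 0.403 and m = 0.238, so r·m = 0.0959.
ω = √0.0959 = 0.31 per day, hence T = 2π/ω ≈ 20.3 days.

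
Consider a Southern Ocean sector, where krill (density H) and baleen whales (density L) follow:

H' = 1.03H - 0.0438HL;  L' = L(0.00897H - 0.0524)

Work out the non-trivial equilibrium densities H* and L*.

H* ≈ 5.84, L* ≈ 23.5

Set dL/dt = 0 with L > 0: 0.00897H - 0.0524 = 0, so H* = 0.0524/0.00897 = 5.84.
Set dH/dt = 0 with H > 0: 1.03 - 0.0438L = 0, so L* = 1.03/0.0438 = 23.5.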